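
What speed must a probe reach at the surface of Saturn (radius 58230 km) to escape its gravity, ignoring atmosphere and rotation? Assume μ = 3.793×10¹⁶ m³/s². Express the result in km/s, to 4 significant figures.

r = R = 5.823×10⁷ m.
Escape speed v_esc = √(2μ/r) = √(2 × 3.793×10¹⁶ / 5.823×10⁷) = √(1.303×10⁹) = 36090 m/s.
= 36.09 km/s.

v_esc ≈ 36.09 km/s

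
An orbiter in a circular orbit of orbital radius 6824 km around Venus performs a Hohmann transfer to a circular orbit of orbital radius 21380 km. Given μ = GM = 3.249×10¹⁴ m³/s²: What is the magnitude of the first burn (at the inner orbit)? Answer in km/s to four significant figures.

r₁ = 6824 km = 6.824×10⁶ m.
r₂ = 21380 km = 2.138×10⁷ m.
Transfer ellipse a_t = (r₁ + r₂)/2 = 1.410×10⁷ m.
At r₁: circular v_c1 = √(μ/r₁) = 6900 m/s; transfer-periapsis v_p = √[μ(2/r₁ − 1/a_t)] = 8496 m/s.
Δv₁ = v_p − v_c1 = 1596 m/s.
= 1.596 km/s.

Δv ≈ 1.596 km/s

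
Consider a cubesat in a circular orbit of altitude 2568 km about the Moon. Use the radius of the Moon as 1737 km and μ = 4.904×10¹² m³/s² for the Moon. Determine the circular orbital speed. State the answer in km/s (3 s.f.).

r = 1737 + 2568 = 4305.0 km = 4.3050×10⁶ m.
For a circular orbit v = √(μ/r) = √(4.904×10¹² / 4.305×10⁶) = √(1.139×10⁶) = 1067 m/s.
That is 1.067 km/s.

v ≈ 1.07 km/s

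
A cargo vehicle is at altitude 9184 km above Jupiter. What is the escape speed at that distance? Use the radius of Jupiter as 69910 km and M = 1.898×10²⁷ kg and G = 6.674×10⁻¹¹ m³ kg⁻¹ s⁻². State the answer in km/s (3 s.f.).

v_esc ≈ 56.6 km/s

μ = GM = 6.674×10⁻¹¹ × 1.898×10²⁷ = 1.267×10¹⁷ m³/s².
r = 69910 + 9184 = 79094 km = 7.9094×10⁷ m.
Escape speed v_esc = √(2μ/r) = √(2 × 1.267×10¹⁷ / 7.909×10⁷) = √(3.203×10⁹) = 56600 m/s.
= 56.60 km/s.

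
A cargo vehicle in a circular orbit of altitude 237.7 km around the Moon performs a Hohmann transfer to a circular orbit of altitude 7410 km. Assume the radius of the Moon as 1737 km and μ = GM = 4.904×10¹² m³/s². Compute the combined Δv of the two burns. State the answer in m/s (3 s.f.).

Δv_total ≈ 741 m/s

r₁ = 1737 + 237.7 = 1974.7 km = 1.9747×10⁶ m.
r₂ = 1737 + 7410 = 9147.0 km = 9.1470×10⁶ m.
Transfer ellipse a_t = (r₁ + r₂)/2 = 5.561×10⁶ m.
At r₁: circular v_c1 = √(μ/r₁) = 1576 m/s; transfer-perilune v_p = √[μ(2/r₁ − 1/a_t)] = 2021 m/s.
Δv₁ = v_p − v_c1 = 445.2 m/s.
At r₂: circular v_c2 = √(μ/r₂) = 732.2 m/s; transfer-apolune v_a = √[μ(2/r₂ − 1/a_t)] = 436.3 m/s.
Δv₂ = v_c2 − v_a = 295.9 m/s.
Total Δv = Δv₁ + Δv₂ = 741.1 m/s.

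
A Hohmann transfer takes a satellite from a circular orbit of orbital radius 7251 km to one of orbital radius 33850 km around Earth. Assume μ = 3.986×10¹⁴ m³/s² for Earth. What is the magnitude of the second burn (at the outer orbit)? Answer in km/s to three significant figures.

r₁ = 7251 km = 7.251×10⁶ m.
r₂ = 33850 km = 3.385×10⁷ m.
Transfer ellipse a_t = (r₁ + r₂)/2 = 2.055×10⁷ m.
At r₁: circular v_c1 = √(μ/r₁) = 7414 m/s; transfer-perigee v_p = √[μ(2/r₁ − 1/a_t)] = 9516 m/s.
At r₂: circular v_c2 = √(μ/r₂) = 3432 m/s; transfer-apogee v_a = √[μ(2/r₂ − 1/a_t)] = 2038 m/s.
Δv₂ = v_c2 − v_a = 1393 m/s.
= 1.393 km/s.

Δv ≈ 1.39 km/s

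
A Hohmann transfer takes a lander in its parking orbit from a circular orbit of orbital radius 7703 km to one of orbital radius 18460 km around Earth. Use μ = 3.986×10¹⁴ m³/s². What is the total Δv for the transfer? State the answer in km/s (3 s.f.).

Δv_total ≈ 2.43 km/s

r₁ = 7703 km = 7.703×10⁶ m.
r₂ = 18460 km = 1.846×10⁷ m.
Transfer ellipse a_t = (r₁ + r₂)/2 = 1.308×10⁷ m.
At r₁: circular v_c1 = √(μ/r₁) = 7193 m/s; transfer-perigee v_p = √[μ(2/r₁ − 1/a_t)] = 8545 m/s.
Δv₁ = v_p − v_c1 = 1352 m/s.
At r₂: circular v_c2 = √(μ/r₂) = 4647 m/s; transfer-apogee v_a = √[μ(2/r₂ − 1/a_t)] = 3566 m/s.
Δv₂ = v_c2 − v_a = 1081 m/s.
Total Δv = Δv₁ + Δv₂ = 2433 m/s = 2.433 km/s.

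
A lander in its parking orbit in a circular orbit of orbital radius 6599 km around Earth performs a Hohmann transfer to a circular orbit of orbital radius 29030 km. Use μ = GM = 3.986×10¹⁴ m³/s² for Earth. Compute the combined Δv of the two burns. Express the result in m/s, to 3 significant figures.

Δv_total ≈ 3600 m/s

r₁ = 6599 km = 6.599×10⁶ m.
r₂ = 29030 km = 2.903×10⁷ m.
Transfer ellipse a_t = (r₁ + r₂)/2 = 1.781×10⁷ m.
At r₁: circular v_c1 = √(μ/r₁) = 7772 m/s; transfer-perigee v_p = √[μ(2/r₁ − 1/a_t)] = 9921 m/s.
Δv₁ = v_p − v_c1 = 2149 m/s.
At r₂: circular v_c2 = √(μ/r₂) = 3705 m/s; transfer-apogee v_a = √[μ(2/r₂ − 1/a_t)] = 2255 m/s.
Δv₂ = v_c2 − v_a = 1450 m/s.
Total Δv = Δv₁ + Δv₂ = 3600 m/s.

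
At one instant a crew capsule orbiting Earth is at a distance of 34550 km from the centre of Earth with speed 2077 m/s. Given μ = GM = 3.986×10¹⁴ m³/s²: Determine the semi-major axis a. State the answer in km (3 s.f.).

a ≈ 21200 km

r = 3.455×10⁷ m.
Specific orbital energy ε = v²/2 − μ/r = (2077)²/2 − 3.986×10¹⁴/3.455×10⁷ = -9.380×10⁶ J/kg.
Since ε = −μ/(2a), a = −μ/(2ε) = 2.125×10⁷ m = 21247 km.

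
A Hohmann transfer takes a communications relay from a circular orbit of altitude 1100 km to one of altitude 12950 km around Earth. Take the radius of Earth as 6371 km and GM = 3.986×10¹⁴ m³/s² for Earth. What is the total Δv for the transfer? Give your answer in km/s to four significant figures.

Δv_total ≈ 2.618 km/s

r₁ = 6371 + 1100 = 7471.0 km = 7.4710×10⁶ m.
r₂ = 6371 + 12950 = 19321 km = 1.9321×10⁷ m.
Transfer ellipse a_t = (r₁ + r₂)/2 = 1.340×10⁷ m.
At r₁: circular v_c1 = √(μ/r₁) = 7304 m/s; transfer-perigee v_p = √[μ(2/r₁ − 1/a_t)] = 8772 m/s.
Δv₁ = v_p − v_c1 = 1468 m/s.
At r₂: circular v_c2 = √(μ/r₂) = 4542 m/s; transfer-apogee v_a = √[μ(2/r₂ − 1/a_t)] = 3392 m/s.
Δv₂ = v_c2 − v_a = 1150 m/s.
Total Δv = Δv₁ + Δv₂ = 2618 m/s = 2.618 km/s.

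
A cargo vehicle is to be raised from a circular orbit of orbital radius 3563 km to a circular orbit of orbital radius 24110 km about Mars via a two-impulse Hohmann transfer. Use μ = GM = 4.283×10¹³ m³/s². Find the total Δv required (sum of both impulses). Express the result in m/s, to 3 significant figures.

r₁ = 3563 km = 3.563×10⁶ m.
r₂ = 24110 km = 2.411×10⁷ m.
Transfer ellipse a_t = (r₁ + r₂)/2 = 1.384×10⁷ m.
At r₁: circular v_c1 = √(μ/r₁) = 3467 m/s; transfer-periapsis v_p = √[μ(2/r₁ − 1/a_t)] = 4577 m/s.
Δv₁ = v_p − v_c1 = 1110 m/s.
At r₂: circular v_c2 = √(μ/r₂) = 1333 m/s; transfer-apoapsis v_a = √[μ(2/r₂ − 1/a_t)] = 676.3 m/s.
Δv₂ = v_c2 − v_a = 656.5 m/s.
Total Δv = Δv₁ + Δv₂ = 1766 m/s.

Δv_total ≈ 1770 m/s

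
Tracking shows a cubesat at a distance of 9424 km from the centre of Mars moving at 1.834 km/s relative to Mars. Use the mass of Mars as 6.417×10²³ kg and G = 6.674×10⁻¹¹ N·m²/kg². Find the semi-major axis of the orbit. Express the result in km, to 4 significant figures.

a ≈ 7480 km

μ = GM = 6.674×10⁻¹¹ × 6.417×10²³ = 4.283×10¹³ m³/s².
r = 9.424×10⁶ m.
Specific orbital energy ε = v²/2 − μ/r = (1834)²/2 − 4.283×10¹³/9.424×10⁶ = -2.863×10⁶ J/kg.
Since ε = −μ/(2a), a = −μ/(2ε) = 7.480×10⁶ m = 7480.2 km.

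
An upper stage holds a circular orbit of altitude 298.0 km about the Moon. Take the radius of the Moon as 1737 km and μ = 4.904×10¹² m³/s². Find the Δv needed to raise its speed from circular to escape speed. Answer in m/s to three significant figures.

r = 1737 + 298.0 = 2035.0 km = 2.0350×10⁶ m.
Circular speed v_c = √(μ/r) = 1552 m/s.
Escape speed v_esc = √(2μ/r) = √2 × v_c = 2195 m/s.
Δv = v_esc − v_c = 643.0 m/s.

Δv ≈ 643 m/s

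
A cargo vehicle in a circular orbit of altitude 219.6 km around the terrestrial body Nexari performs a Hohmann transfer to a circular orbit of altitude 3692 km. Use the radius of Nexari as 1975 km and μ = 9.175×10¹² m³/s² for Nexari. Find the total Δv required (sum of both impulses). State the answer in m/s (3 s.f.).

r₁ = 1975 + 219.6 = 2194.6 km = 2.1946×10⁶ m.
r₂ = 1975 + 3692 = 5667.0 km = 5.6670×10⁶ m.
Transfer ellipse a_t = (r₁ + r₂)/2 = 3.931×10⁶ m.
At r₁: circular v_c1 = √(μ/r₁) = 2045 m/s; transfer-periapsis v_p = √[μ(2/r₁ − 1/a_t)] = 2455 m/s.
Δv₁ = v_p − v_c1 = 410.4 m/s.
At r₂: circular v_c2 = √(μ/r₂) = 1272 m/s; transfer-apoapsis v_a = √[μ(2/r₂ − 1/a_t)] = 950.7 m/s.
Δv₂ = v_c2 − v_a = 321.7 m/s.
Total Δv = Δv₁ + Δv₂ = 732.0 m/s.

Δv_total ≈ 732 m/s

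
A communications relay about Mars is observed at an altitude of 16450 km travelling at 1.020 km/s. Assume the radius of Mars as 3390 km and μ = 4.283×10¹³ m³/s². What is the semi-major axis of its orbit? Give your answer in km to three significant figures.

a ≈ 13100 km

r = 3390 + 16450 = 19840 km = 1.984×10⁷ m.
Specific orbital energy ε = v²/2 − μ/r = (1020)²/2 − 4.283×10¹³/1.984×10⁷ = -1.639×10⁶ J/kg.
Since ε = −μ/(2a), a = −μ/(2ε) = 1.307×10⁷ m = 13069 km.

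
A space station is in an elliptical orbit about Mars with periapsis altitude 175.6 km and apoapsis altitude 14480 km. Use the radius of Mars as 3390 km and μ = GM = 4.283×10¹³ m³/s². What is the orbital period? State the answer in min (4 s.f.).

r_p = 3390 + 175.6 = 3565.6 km = 3.5656×10⁶ m.
r_a = 3390 + 14480 = 17870 km = 1.7870×10⁷ m.
Semi-major axis a = (r_p + r_a)/2 = (3565.6 + 17870)/2 = 10718 km = 1.072×10⁷ m.
By Kepler's third law T = 2π√(a³/μ) = 2π × 5.361×10³ = 3.369×10⁴ s.
= 561.5 min.

T ≈ 561.5 min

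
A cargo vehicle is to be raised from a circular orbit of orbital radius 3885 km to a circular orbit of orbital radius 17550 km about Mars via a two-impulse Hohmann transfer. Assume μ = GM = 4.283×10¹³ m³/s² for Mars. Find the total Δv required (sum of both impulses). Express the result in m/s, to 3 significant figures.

r₁ = 3885 km = 3.885×10⁶ m.
r₂ = 17550 km = 1.755×10⁷ m.
Transfer ellipse a_t = (r₁ + r₂)/2 = 1.072×10⁷ m.
At r₁: circular v_c1 = √(μ/r₁) = 3320 m/s; transfer-periapsis v_p = √[μ(2/r₁ − 1/a_t)] = 4249 m/s.
Δv₁ = v_p − v_c1 = 928.5 m/s.
At r₂: circular v_c2 = √(μ/r₂) = 1562 m/s; transfer-apoapsis v_a = √[μ(2/r₂ − 1/a_t)] = 940.6 m/s.
Δv₂ = v_c2 − v_a = 621.6 m/s.
Total Δv = Δv₁ + Δv₂ = 1550 m/s.

Δv_total ≈ 1550 m/s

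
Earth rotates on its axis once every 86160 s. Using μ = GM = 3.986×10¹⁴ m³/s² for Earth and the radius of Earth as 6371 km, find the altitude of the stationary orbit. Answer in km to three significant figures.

A synchronous orbit has period T, so by Kepler's third law a = (μT²/4π²)^(1/3).
μT²/4π² = 3.986×10¹⁴ × (8.616×10⁴)² / 39.48 = 7.495×10²² m³.
a = 4.216×10⁷ m = 42163 km.
Altitude h = a − R = 42163 − 6371 = 35792 km.

h_sync ≈ 35800 km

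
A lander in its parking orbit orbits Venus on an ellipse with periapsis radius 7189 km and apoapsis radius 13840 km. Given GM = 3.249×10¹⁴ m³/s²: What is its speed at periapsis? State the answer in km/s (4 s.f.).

v ≈ 7.713 km/s

Semi-major axis a = (r_p + r_a)/2 = 10514 km = 1.051×10⁷ m.
Vis-viva: v² = μ(2/r − 1/a) = 3.249×10¹⁴ × (2.782×10⁻⁷ − 9.511×10⁻⁸) = 5.949×10⁷ m²/s².
v = 7713 m/s = 7.713 km/s.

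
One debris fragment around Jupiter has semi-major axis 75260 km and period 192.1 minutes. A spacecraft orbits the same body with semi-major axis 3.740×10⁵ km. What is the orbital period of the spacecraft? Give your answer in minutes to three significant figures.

Kepler's third law: T² ∝ a³, so T₂ = T₁ (a₂/a₁)^(3/2).
a₂/a₁ = 4.969, (a₂/a₁)^(3/2) = 11.08.
T₂ = 192.1 × 11.08 = 2128 minutes.

T₂ ≈ 2130 minutes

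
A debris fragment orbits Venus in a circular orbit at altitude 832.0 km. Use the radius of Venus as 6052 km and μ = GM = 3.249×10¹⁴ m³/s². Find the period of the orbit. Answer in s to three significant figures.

r = 6052 + 832.0 = 6884.0 km = 6.8840×10⁶ m.
Kepler's third law: T = 2π√(r³/μ) = 2π√((6.884×10⁶)³ / 3.249×10¹⁴).
r³/μ = 1.004×10⁶ s², so T = 2π × 1.002×10³ = 6.296×10³ s.

T ≈ 6300 s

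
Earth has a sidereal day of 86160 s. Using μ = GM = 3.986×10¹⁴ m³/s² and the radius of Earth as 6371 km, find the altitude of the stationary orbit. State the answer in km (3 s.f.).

A synchronous orbit has period T, so by Kepler's third law a = (μT²/4π²)^(1/3).
μT²/4π² = 3.986×10¹⁴ × (8.616×10⁴)² / 39.48 = 7.495×10²² m³.
a = 4.216×10⁷ m = 42163 km.
Altitude h = a − R = 42163 − 6371 = 35792 km.

h_sync ≈ 35800 km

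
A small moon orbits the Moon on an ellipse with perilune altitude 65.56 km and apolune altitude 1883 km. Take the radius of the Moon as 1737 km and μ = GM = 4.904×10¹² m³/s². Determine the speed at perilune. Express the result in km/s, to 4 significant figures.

r_p = 1737 + 65.56 = 1802.6 km = 1.8026×10⁶ m.
r_a = 1737 + 1883 = 3620.0 km = 3.6200×10⁶ m.
Semi-major axis a = (r_p + r_a)/2 = 2711.3 km = 2.711×10⁶ m.
Vis-viva: v² = μ(2/r − 1/a) = 4.904×10¹² × (1.110×10⁻⁶ − 3.688×10⁻⁷) = 3.632×10⁶ m²/s².
v = 1906 m/s = 1.906 km/s.

v ≈ 1.906 km/s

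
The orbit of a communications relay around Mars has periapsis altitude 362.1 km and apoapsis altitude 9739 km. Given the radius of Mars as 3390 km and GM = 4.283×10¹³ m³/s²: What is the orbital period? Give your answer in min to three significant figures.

T ≈ 392 min

r_p = 3390 + 362.1 = 3752.1 km = 3.7521×10⁶ m.
r_a = 3390 + 9739 = 13129 km = 1.3129×10⁷ m.
Semi-major axis a = (r_p + r_a)/2 = (3752.1 + 13129)/2 = 8440.5 km = 8.441×10⁶ m.
By Kepler's third law T = 2π√(a³/μ) = 2π × 3.747×10³ = 2.354×10⁴ s.
= 392.4 min.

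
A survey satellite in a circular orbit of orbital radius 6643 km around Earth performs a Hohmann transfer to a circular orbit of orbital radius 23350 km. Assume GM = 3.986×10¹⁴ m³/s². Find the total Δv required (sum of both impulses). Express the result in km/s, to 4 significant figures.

r₁ = 6643 km = 6.643×10⁶ m.
r₂ = 23350 km = 2.335×10⁷ m.
Transfer ellipse a_t = (r₁ + r₂)/2 = 1.500×10⁷ m.
At r₁: circular v_c1 = √(μ/r₁) = 7746 m/s; transfer-perigee v_p = √[μ(2/r₁ − 1/a_t)] = 9666 m/s.
Δv₁ = v_p − v_c1 = 1920 m/s.
At r₂: circular v_c2 = √(μ/r₂) = 4132 m/s; transfer-apogee v_a = √[μ(2/r₂ − 1/a_t)] = 2750 m/s.
Δv₂ = v_c2 − v_a = 1382 m/s.
Total Δv = Δv₁ + Δv₂ = 3301 m/s = 3.301 km/s.

Δv_total ≈ 3.301 km/s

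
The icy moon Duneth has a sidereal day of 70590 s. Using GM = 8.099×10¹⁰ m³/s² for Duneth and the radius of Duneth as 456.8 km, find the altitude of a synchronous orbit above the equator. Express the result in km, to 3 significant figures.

A synchronous orbit has period T, so by Kepler's third law a = (μT²/4π²)^(1/3).
μT²/4π² = 8.099×10¹⁰ × (7.059×10⁴)² / 39.48 = 1.022×10¹⁹ m³.
a = 2.170×10⁶ m = 2170.3 km.
Altitude h = a − R = 2170.3 − 456.8 = 1713.5 km.

h_sync ≈ 1710 km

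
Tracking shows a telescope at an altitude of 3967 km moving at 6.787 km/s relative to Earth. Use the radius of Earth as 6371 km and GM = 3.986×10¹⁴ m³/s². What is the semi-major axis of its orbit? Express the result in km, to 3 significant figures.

a ≈ 12800 km

r = 6371 + 3967 = 10338 km = 1.034×10⁷ m.
Specific orbital energy ε = v²/2 − μ/r = (6787)²/2 − 3.986×10¹⁴/1.034×10⁷ = -1.553×10⁷ J/kg.
Since ε = −μ/(2a), a = −μ/(2ε) = 1.284×10⁷ m = 12837 km.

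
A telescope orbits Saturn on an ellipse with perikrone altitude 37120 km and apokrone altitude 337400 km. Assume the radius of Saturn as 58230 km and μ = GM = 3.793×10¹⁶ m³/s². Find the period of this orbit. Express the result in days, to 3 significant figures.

T ≈ 1.44 days

r_p = 58230 + 37120 = 95350 km = 9.5350×10⁷ m.
r_a = 58230 + 337400 = 395630 km = 3.9563×10⁸ m.
Semi-major axis a = (r_p + r_a)/2 = (95350 + 3.9563×10⁵)/2 = 2.4549×10⁵ km = 2.455×10⁸ m.
By Kepler's third law T = 2π√(a³/μ) = 2π × 1.975×10⁴ = 1.241×10⁵ s.
= 1.436 days.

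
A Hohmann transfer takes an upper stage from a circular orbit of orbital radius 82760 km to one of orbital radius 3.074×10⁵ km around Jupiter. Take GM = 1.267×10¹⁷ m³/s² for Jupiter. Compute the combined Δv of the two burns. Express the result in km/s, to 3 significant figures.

r₁ = 82760 km = 8.276×10⁷ m.
r₂ = 3.074×10⁵ km = 3.074×10⁸ m.
Transfer ellipse a_t = (r₁ + r₂)/2 = 1.951×10⁸ m.
At r₁: circular v_c1 = √(μ/r₁) = 39130 m/s; transfer-perijove v_p = √[μ(2/r₁ − 1/a_t)] = 49120 m/s.
Δv₁ = v_p − v_c1 = 9989 m/s.
At r₂: circular v_c2 = √(μ/r₂) = 20300 m/s; transfer-apojove v_a = √[μ(2/r₂ − 1/a_t)] = 13220 m/s.
Δv₂ = v_c2 − v_a = 7079 m/s.
Total Δv = Δv₁ + Δv₂ = 17070 m/s = 17.07 km/s.

Δv_total ≈ 17.1 km/s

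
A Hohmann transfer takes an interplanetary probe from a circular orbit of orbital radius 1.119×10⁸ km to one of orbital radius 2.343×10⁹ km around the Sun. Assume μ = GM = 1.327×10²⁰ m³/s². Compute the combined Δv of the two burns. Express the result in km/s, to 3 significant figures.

Δv_total ≈ 18.4 km/s

r₁ = 1.119×10⁸ km = 1.119×10¹¹ m.
r₂ = 2.343×10⁹ km = 2.343×10¹² m.
Transfer ellipse a_t = (r₁ + r₂)/2 = 1.227×10¹² m.
At r₁: circular v_c1 = √(μ/r₁) = 34440 m/s; transfer-perihelion v_p = √[μ(2/r₁ − 1/a_t)] = 47580 m/s.
Δv₁ = v_p − v_c1 = 13140 m/s.
At r₂: circular v_c2 = √(μ/r₂) = 7526 m/s; transfer-aphelion v_a = √[μ(2/r₂ − 1/a_t)] = 2272 m/s.
Δv₂ = v_c2 − v_a = 5253 m/s.
Total Δv = Δv₁ + Δv₂ = 18390 m/s = 18.39 km/s.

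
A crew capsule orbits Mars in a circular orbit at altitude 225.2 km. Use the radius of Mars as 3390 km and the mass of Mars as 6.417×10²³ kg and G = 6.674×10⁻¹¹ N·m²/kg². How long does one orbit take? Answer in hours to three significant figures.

μ = GM = 6.674×10⁻¹¹ × 6.417×10²³ = 4.283×10¹³ m³/s².
r = 3390 + 225.2 = 3615.2 km = 3.6152×10⁶ m.
Kepler's third law: T = 2π√(r³/μ) = 2π√((3.615×10⁶)³ / 4.283×10¹³).
r³/μ = 1.103×10⁶ s², so T = 2π × 1.050×10³ = 6.600×10³ s.
Converting: 6.600×10³ s ÷ 3600 = 1.833 hours.

T ≈ 1.83 hours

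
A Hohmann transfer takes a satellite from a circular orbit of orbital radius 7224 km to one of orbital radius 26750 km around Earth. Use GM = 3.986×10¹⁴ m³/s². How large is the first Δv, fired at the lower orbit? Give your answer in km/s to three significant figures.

Δv ≈ 1.89 km/s

r₁ = 7224 km = 7.224×10⁶ m.
r₂ = 26750 km = 2.675×10⁷ m.
Transfer ellipse a_t = (r₁ + r₂)/2 = 1.699×10⁷ m.
At r₁: circular v_c1 = √(μ/r₁) = 7428 m/s; transfer-perigee v_p = √[μ(2/r₁ − 1/a_t)] = 9321 m/s.
Δv₁ = v_p − v_c1 = 1893 m/s.
= 1.893 km/s.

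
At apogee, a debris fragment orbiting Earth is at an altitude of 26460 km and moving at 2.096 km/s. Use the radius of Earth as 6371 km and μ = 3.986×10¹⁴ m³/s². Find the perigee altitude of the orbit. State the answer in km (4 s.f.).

perigee altitude ≈ 881.0 km

r_a = 6371 + 26460 = 32831 km = 3.283×10⁷ m.
Specific energy ε = v²/2 − μ/r = -9.944×10⁶ J/kg, so a = −μ/(2ε) = 2.004×10⁷ m.
The apsides satisfy r_p + r_a = 2a, so the perigee radius is 2a − r_a = 7.252×10⁶ m = 7252.0 km.
Perigee altitude = 7252.0 − 6371 = 881.04 km.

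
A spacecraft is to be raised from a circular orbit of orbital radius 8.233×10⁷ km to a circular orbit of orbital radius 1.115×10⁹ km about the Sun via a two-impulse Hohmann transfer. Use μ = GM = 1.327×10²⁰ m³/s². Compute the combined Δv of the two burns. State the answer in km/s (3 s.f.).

r₁ = 8.233×10⁷ km = 8.233×10¹⁰ m.
r₂ = 1.115×10⁹ km = 1.115×10¹² m.
Transfer ellipse a_t = (r₁ + r₂)/2 = 5.987×10¹¹ m.
At r₁: circular v_c1 = √(μ/r₁) = 40150 m/s; transfer-perihelion v_p = √[μ(2/r₁ − 1/a_t)] = 54790 m/s.
Δv₁ = v_p − v_c1 = 14640 m/s.
At r₂: circular v_c2 = √(μ/r₂) = 10910 m/s; transfer-aphelion v_a = √[μ(2/r₂ − 1/a_t)] = 4046 m/s.
Δv₂ = v_c2 − v_a = 6864 m/s.
Total Δv = Δv₁ + Δv₂ = 21510 m/s = 21.51 km/s.

Δv_total ≈ 21.5 km/s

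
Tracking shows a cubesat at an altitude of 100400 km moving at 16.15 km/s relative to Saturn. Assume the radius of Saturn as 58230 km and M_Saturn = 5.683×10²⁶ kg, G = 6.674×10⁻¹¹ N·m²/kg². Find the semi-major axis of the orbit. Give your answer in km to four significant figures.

μ = GM = 6.674×10⁻¹¹ × 5.683×10²⁶ = 3.793×10¹⁶ m³/s².
r = 58230 + 100400 = 1.5863×10⁵ km = 1.586×10⁸ m.
Specific orbital energy ε = v²/2 − μ/r = (16150)²/2 − 3.793×10¹⁶/1.586×10⁸ = -1.087×10⁸ J/kg.
Since ε = −μ/(2a), a = −μ/(2ε) = 1.745×10⁸ m = 1.7448×10⁵ km.

a ≈ 1.745×10⁵ km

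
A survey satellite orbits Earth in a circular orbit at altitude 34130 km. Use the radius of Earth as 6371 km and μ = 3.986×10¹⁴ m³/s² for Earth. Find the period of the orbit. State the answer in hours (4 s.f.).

T ≈ 22.53 hours

r = 6371 + 34130 = 40501 km = 4.0501×10⁷ m.
Kepler's third law: T = 2π√(r³/μ) = 2π√((4.050×10⁷)³ / 3.986×10¹⁴).
r³/μ = 1.667×10⁸ s², so T = 2π × 1.291×10⁴ = 8.112×10⁴ s.
Converting: 8.112×10⁴ s ÷ 3600 = 22.53 hours.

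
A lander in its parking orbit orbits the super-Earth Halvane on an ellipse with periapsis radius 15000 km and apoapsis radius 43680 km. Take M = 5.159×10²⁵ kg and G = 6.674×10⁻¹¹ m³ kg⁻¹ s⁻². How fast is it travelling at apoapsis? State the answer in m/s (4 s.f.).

μ = GM = 6.674×10⁻¹¹ × 5.159×10²⁵ = 3.443×10¹⁵ m³/s².
Semi-major axis a = (r_p + r_a)/2 = 29340 km = 2.934×10⁷ m.
Vis-viva: v² = μ(2/r − 1/a) = 3.443×10¹⁵ × (4.579×10⁻⁸ − 3.408×10⁻⁸) = 4.030×10⁷ m²/s².
v = 6348 m/s.

v ≈ 6348 m/s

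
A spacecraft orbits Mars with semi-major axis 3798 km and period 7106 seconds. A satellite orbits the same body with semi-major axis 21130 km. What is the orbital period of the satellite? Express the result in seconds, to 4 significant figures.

Kepler's third law: T² ∝ a³, so T₂ = T₁ (a₂/a₁)^(3/2).
a₂/a₁ = 5.563, (a₂/a₁)^(3/2) = 13.12.
T₂ = 7106 × 13.12 = 93250 seconds.

T₂ ≈ 93250 seconds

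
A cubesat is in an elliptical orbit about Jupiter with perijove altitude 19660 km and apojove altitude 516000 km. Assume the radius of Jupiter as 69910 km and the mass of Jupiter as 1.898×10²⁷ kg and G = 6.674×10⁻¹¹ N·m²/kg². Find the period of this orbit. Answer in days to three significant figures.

T ≈ 1.27 days

μ = GM = 6.674×10⁻¹¹ × 1.898×10²⁷ = 1.267×10¹⁷ m³/s².
r_p = 69910 + 19660 = 89570 km = 8.9570×10⁷ m.
r_a = 69910 + 516000 = 585910 km = 5.8591×10⁸ m.
Semi-major axis a = (r_p + r_a)/2 = (89570 + 5.8591×10⁵)/2 = 3.3774×10⁵ km = 3.377×10⁸ m.
By Kepler's third law T = 2π√(a³/μ) = 2π × 1.744×10⁴ = 1.096×10⁵ s.
= 1.268 days.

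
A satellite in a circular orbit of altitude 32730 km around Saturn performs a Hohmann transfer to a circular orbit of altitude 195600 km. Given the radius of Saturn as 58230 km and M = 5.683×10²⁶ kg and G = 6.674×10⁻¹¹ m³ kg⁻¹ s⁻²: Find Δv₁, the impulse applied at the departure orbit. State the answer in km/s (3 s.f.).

μ = GM = 6.674×10⁻¹¹ × 5.683×10²⁶ = 3.793×10¹⁶ m³/s².
r₁ = 58230 + 32730 = 90960 km = 9.0960×10⁷ m.
r₂ = 58230 + 195600 = 253830 km = 2.5383×10⁸ m.
Transfer ellipse a_t = (r₁ + r₂)/2 = 1.724×10⁸ m.
At r₁: circular v_c1 = √(μ/r₁) = 20420 m/s; transfer-perikrone v_p = √[μ(2/r₁ − 1/a_t)] = 24780 m/s.
Δv₁ = v_p − v_c1 = 4358 m/s.
= 4.358 km/s.

Δv ≈ 4.36 km/s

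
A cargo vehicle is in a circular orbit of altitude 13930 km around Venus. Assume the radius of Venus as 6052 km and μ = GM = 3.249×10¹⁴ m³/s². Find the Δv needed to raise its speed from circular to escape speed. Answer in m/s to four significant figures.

r = 6052 + 13930 = 19982 km = 1.9982×10⁷ m.
Circular speed v_c = √(μ/r) = 4032 m/s.
Escape speed v_esc = √(2μ/r) = √2 × v_c = 5703 m/s.
Δv = v_esc − v_c = 1670 m/s.

Δv ≈ 1670 m/s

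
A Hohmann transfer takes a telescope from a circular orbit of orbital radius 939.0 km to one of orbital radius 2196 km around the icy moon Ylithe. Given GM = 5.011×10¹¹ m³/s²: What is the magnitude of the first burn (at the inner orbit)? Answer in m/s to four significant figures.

r₁ = 939.0 km = 9.390×10⁵ m.
r₂ = 2196 km = 2.196×10⁶ m.
Transfer ellipse a_t = (r₁ + r₂)/2 = 1.568×10⁶ m.
At r₁: circular v_c1 = √(μ/r₁) = 730.5 m/s; transfer-periapsis v_p = √[μ(2/r₁ − 1/a_t)] = 864.7 m/s.
Δv₁ = v_p − v_c1 = 134.1 m/s.

Δv ≈ 134.1 m/s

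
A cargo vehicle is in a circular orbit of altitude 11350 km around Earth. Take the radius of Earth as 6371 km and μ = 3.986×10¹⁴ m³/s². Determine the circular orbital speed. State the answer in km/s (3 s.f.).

v ≈ 4.74 km/s

r = 6371 + 11350 = 17721 km = 1.7721×10⁷ m.
For a circular orbit v = √(μ/r) = √(3.986×10¹⁴ / 1.772×10⁷) = √(2.249×10⁷) = 4743 m/s.
That is 4.743 km/s.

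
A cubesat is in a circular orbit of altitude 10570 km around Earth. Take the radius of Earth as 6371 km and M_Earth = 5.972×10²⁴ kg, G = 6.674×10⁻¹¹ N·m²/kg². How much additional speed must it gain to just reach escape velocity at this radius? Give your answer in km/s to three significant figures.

μ = GM = 6.674×10⁻¹¹ × 5.972×10²⁴ = 3.986×10¹⁴ m³/s².
r = 6371 + 10570 = 16941 km = 1.6941×10⁷ m.
Circular speed v_c = √(μ/r) = 4850 m/s.
Escape speed v_esc = √(2μ/r) = √2 × v_c = 6860 m/s.
Δv = v_esc − v_c = 2009 m/s = 2.009 km/s.

Δv ≈ 2.01 km/s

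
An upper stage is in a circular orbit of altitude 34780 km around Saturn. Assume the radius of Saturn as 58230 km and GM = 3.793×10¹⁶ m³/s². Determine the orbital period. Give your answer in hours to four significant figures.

r = 58230 + 34780 = 93010 km = 9.3010×10⁷ m.
Kepler's third law: T = 2π√(r³/μ) = 2π√((9.301×10⁷)³ / 3.793×10¹⁶).
r³/μ = 2.121×10⁷ s², so T = 2π × 4.606×10³ = 2.894×10⁴ s.
Converting: 2.894×10⁴ s ÷ 3600 = 8.039 hours.

T ≈ 8.039 hours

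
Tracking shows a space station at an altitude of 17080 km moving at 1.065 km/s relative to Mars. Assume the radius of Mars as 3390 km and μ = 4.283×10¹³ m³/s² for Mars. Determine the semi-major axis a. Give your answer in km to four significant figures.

r = 3390 + 17080 = 20470 km = 2.047×10⁷ m.
Specific orbital energy ε = v²/2 − μ/r = (1065)²/2 − 4.283×10¹³/2.047×10⁷ = -1.525×10⁶ J/kg.
Since ε = −μ/(2a), a = −μ/(2ε) = 1.404×10⁷ m = 14041 km.

a ≈ 14040 km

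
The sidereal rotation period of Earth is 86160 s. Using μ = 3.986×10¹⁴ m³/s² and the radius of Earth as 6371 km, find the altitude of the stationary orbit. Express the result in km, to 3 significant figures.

h_sync ≈ 35800 km

A synchronous orbit has period T, so by Kepler's third law a = (μT²/4π²)^(1/3).
μT²/4π² = 3.986×10¹⁴ × (8.616×10⁴)² / 39.48 = 7.495×10²² m³.
a = 4.216×10⁷ m = 42163 km.
Altitude h = a − R = 42163 − 6371 = 35792 km.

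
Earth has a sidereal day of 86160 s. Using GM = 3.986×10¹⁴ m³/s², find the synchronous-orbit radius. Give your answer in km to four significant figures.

r_sync ≈ 42160 km

A synchronous orbit has period T, so by Kepler's third law a = (μT²/4π²)^(1/3).
μT²/4π² = 3.986×10¹⁴ × (8.616×10⁴)² / 39.48 = 7.495×10²² m³.
a = 4.216×10⁷ m = 42163 km.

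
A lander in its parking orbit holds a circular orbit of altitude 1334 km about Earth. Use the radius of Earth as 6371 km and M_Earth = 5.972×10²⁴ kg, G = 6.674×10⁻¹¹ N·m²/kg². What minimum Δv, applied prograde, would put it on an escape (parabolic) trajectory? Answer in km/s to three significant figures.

Δv ≈ 2.98 km/s

μ = GM = 6.674×10⁻¹¹ × 5.972×10²⁴ = 3.986×10¹⁴ m³/s².
r = 6371 + 1334 = 7705.0 km = 7.7050×10⁶ m.
Circular speed v_c = √(μ/r) = 7192 m/s.
Escape speed v_esc = √(2μ/r) = √2 × v_c = 10170 m/s.
Δv = v_esc − v_c = 2979 m/s = 2.979 km/s.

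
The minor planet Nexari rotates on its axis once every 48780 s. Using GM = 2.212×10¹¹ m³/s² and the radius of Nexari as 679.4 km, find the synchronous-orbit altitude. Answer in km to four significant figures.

h_sync ≈ 1692 km

A synchronous orbit has period T, so by Kepler's third law a = (μT²/4π²)^(1/3).
μT²/4π² = 2.212×10¹¹ × (4.878×10⁴)² / 39.48 = 1.333×10¹⁹ m³.
a = 2.371×10⁶ m = 2371.2 km.
Altitude h = a − R = 2371.2 − 679.4 = 1691.8 km.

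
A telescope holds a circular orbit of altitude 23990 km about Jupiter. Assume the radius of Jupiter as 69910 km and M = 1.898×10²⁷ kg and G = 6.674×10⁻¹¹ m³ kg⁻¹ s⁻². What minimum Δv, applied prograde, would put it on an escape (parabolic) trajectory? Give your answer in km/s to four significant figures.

μ = GM = 6.674×10⁻¹¹ × 1.898×10²⁷ = 1.267×10¹⁷ m³/s².
r = 69910 + 23990 = 93900 km = 9.3900×10⁷ m.
Circular speed v_c = √(μ/r) = 36730 m/s.
Escape speed v_esc = √(2μ/r) = √2 × v_c = 51940 m/s.
Δv = v_esc − v_c = 15210 m/s = 15.21 km/s.

Δv ≈ 15.21 km/s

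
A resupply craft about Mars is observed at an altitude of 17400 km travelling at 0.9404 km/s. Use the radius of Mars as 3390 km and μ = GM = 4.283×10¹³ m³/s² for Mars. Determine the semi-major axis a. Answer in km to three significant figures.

a ≈ 13200 km

r = 3390 + 17400 = 20790 km = 2.079×10⁷ m.
Vis-viva rearranged: 1/a = 2/r − v²/μ = 9.620×10⁻⁸ − 2.065×10⁻⁸ = 7.555×10⁻⁸ m⁻¹.
a = 1.324×10⁷ m = 13236 km.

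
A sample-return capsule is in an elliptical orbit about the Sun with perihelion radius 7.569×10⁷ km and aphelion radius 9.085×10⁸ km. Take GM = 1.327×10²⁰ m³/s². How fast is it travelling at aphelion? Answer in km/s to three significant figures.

v ≈ 4.74 km/s

Semi-major axis a = (r_p + r_a)/2 = 4.9210×10⁸ km = 4.921×10¹¹ m.
Vis-viva: v² = μ(2/r − 1/a) = 1.327×10²⁰ × (2.201×10⁻¹² − 2.032×10⁻¹²) = 2.247×10⁷ m²/s².
v = 4740 m/s = 4.740 km/s.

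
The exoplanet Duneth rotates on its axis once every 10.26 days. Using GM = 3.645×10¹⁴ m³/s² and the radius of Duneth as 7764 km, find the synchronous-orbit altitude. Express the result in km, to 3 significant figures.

h_sync ≈ 1.86×10⁵ km

T = 10.26 days = 8.865×10⁵ s.
A synchronous orbit has period T, so by Kepler's third law a = (μT²/4π²)^(1/3).
μT²/4π² = 3.645×10¹⁴ × (8.865×10⁵)² / 39.48 = 7.255×10²⁴ m³.
a = 1.936×10⁸ m = 1.9359×10⁵ km.
Altitude h = a − R = 1.9359×10⁵ − 7764 = 1.8583×10⁵ km.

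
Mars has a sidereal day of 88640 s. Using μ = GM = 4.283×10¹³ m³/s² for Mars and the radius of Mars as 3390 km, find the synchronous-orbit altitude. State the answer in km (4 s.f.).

h_sync ≈ 17040 km

A synchronous orbit has period T, so by Kepler's third law a = (μT²/4π²)^(1/3).
μT²/4π² = 4.283×10¹³ × (8.864×10⁴)² / 39.48 = 8.524×10²¹ m³.
a = 2.043×10⁷ m = 20428 km.
Altitude h = a − R = 20428 − 3390 = 17038 km.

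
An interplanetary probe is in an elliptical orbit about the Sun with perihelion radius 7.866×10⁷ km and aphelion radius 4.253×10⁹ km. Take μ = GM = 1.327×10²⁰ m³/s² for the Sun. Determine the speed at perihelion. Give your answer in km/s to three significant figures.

Semi-major axis a = (r_p + r_a)/2 = 2.1658×10⁹ km = 2.166×10¹² m.
Vis-viva: v² = μ(2/r − 1/a) = 1.327×10²⁰ × (2.543×10⁻¹¹ − 4.617×10⁻¹³) = 3.313×10⁹ m²/s².
v = 57560 m/s = 57.56 km/s.

v ≈ 57.6 km/s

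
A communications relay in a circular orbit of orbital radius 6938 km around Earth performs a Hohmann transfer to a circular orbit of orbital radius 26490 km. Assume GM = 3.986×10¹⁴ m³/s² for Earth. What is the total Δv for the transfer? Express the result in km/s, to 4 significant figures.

r₁ = 6938 km = 6.938×10⁶ m.
r₂ = 26490 km = 2.649×10⁷ m.
Transfer ellipse a_t = (r₁ + r₂)/2 = 1.671×10⁷ m.
At r₁: circular v_c1 = √(μ/r₁) = 7580 m/s; transfer-perigee v_p = √[μ(2/r₁ − 1/a_t)] = 9542 m/s.
Δv₁ = v_p − v_c1 = 1963 m/s.
At r₂: circular v_c2 = √(μ/r₂) = 3879 m/s; transfer-apogee v_a = √[μ(2/r₂ − 1/a_t)] = 2499 m/s.
Δv₂ = v_c2 − v_a = 1380 m/s.
Total Δv = Δv₁ + Δv₂ = 3342 m/s = 3.342 km/s.

Δv_total ≈ 3.342 km/s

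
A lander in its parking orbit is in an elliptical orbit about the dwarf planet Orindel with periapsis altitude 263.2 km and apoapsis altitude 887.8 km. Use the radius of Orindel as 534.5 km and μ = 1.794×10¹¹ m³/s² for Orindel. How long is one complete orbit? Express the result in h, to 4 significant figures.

r_p = 534.5 + 263.2 = 797.70 km = 7.9770×10⁵ m.
r_a = 534.5 + 887.8 = 1422.3 km = 1.4223×10⁶ m.
Semi-major axis a = (r_p + r_a)/2 = (797.70 + 1422.3)/2 = 1110.0 km = 1.110×10⁶ m.
By Kepler's third law T = 2π√(a³/μ) = 2π × 2.761×10³ = 1.735×10⁴ s.
= 4.819 h.

T ≈ 4.819 h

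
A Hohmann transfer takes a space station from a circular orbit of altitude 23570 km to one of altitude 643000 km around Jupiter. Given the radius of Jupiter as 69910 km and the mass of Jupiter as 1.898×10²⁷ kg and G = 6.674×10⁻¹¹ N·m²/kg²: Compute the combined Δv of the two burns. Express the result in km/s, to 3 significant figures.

μ = GM = 6.674×10⁻¹¹ × 1.898×10²⁷ = 1.267×10¹⁷ m³/s².
r₁ = 69910 + 23570 = 93480 km = 9.3480×10⁷ m.
r₂ = 69910 + 643000 = 712910 km = 7.1291×10⁸ m.
Transfer ellipse a_t = (r₁ + r₂)/2 = 4.032×10⁸ m.
At r₁: circular v_c1 = √(μ/r₁) = 36810 m/s; transfer-perijove v_p = √[μ(2/r₁ − 1/a_t)] = 48950 m/s.
Δv₁ = v_p − v_c1 = 12140 m/s.
At r₂: circular v_c2 = √(μ/r₂) = 13330 m/s; transfer-apojove v_a = √[μ(2/r₂ − 1/a_t)] = 6418 m/s.
Δv₂ = v_c2 − v_a = 6911 m/s.
Total Δv = Δv₁ + Δv₂ = 19050 m/s = 19.05 km/s.

Δv_total ≈ 19.0 km/s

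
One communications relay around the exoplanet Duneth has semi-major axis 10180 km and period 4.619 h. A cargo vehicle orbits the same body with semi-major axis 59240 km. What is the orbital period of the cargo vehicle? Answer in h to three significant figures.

T₂ ≈ 64.8 h

Kepler's third law: T² ∝ a³, so T₂ = T₁ (a₂/a₁)^(3/2).
a₂/a₁ = 5.819, (a₂/a₁)^(3/2) = 14.04.
T₂ = 4.619 × 14.04 = 64.84 h.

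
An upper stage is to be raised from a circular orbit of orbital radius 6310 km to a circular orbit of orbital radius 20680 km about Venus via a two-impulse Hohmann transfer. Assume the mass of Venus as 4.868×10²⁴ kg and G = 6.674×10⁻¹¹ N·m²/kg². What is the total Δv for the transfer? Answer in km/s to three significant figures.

μ = GM = 6.674×10⁻¹¹ × 4.868×10²⁴ = 3.249×10¹⁴ m³/s².
r₁ = 6310 km = 6.310×10⁶ m.
r₂ = 20680 km = 2.068×10⁷ m.
Transfer ellipse a_t = (r₁ + r₂)/2 = 1.350×10⁷ m.
At r₁: circular v_c1 = √(μ/r₁) = 7176 m/s; transfer-periapsis v_p = √[μ(2/r₁ − 1/a_t)] = 8883 m/s.
Δv₁ = v_p − v_c1 = 1707 m/s.
At r₂: circular v_c2 = √(μ/r₂) = 3964 m/s; transfer-apoapsis v_a = √[μ(2/r₂ − 1/a_t)] = 2710 m/s.
Δv₂ = v_c2 − v_a = 1253 m/s.
Total Δv = Δv₁ + Δv₂ = 2960 m/s = 2.960 km/s.

Δv_total ≈ 2.96 km/s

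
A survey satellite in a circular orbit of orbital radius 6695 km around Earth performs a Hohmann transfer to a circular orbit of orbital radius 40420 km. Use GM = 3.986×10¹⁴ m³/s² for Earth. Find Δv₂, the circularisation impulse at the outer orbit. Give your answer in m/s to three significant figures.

Δv ≈ 1470 m/s

r₁ = 6695 km = 6.695×10⁶ m.
r₂ = 40420 km = 4.042×10⁷ m.
Transfer ellipse a_t = (r₁ + r₂)/2 = 2.356×10⁷ m.
At r₁: circular v_c1 = √(μ/r₁) = 7716 m/s; transfer-perigee v_p = √[μ(2/r₁ − 1/a_t)] = 10110 m/s.
At r₂: circular v_c2 = √(μ/r₂) = 3140 m/s; transfer-apogee v_a = √[μ(2/r₂ − 1/a_t)] = 1674 m/s.
Δv₂ = v_c2 − v_a = 1466 m/s.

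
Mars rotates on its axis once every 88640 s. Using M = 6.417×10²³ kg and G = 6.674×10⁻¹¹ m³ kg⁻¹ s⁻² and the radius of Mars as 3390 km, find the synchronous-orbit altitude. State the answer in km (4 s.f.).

h_sync ≈ 17040 km

μ = GM = 6.674×10⁻¹¹ × 6.417×10²³ = 4.283×10¹³ m³/s².
A synchronous orbit has period T, so by Kepler's third law a = (μT²/4π²)^(1/3).
μT²/4π² = 4.283×10¹³ × (8.864×10⁴)² / 39.48 = 8.524×10²¹ m³.
a = 2.043×10⁷ m = 20427 km.
Altitude h = a − R = 20427 − 3390 = 17037 km.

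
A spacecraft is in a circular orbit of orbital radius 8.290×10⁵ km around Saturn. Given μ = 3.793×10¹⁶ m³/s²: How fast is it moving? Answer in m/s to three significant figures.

v ≈ 6760 m/s

r = 8.290×10⁵ km = 8.290×10⁸ m.
For a circular orbit v = √(μ/r) = √(3.793×10¹⁶ / 8.290×10⁸) = √(4.575×10⁷) = 6764 m/s.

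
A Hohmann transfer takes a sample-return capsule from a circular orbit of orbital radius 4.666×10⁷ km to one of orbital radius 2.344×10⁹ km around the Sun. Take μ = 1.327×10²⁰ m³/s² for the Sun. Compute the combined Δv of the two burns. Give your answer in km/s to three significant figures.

Δv_total ≈ 27.4 km/s

r₁ = 4.666×10⁷ km = 4.666×10¹⁰ m.
r₂ = 2.344×10⁹ km = 2.344×10¹² m.
Transfer ellipse a_t = (r₁ + r₂)/2 = 1.195×10¹² m.
At r₁: circular v_c1 = √(μ/r₁) = 53330 m/s; transfer-perihelion v_p = √[μ(2/r₁ − 1/a_t)] = 74680 m/s.
Δv₁ = v_p − v_c1 = 21350 m/s.
At r₂: circular v_c2 = √(μ/r₂) = 7524 m/s; transfer-aphelion v_a = √[μ(2/r₂ − 1/a_t)] = 1487 m/s.
Δv₂ = v_c2 − v_a = 6038 m/s.
Total Δv = Δv₁ + Δv₂ = 27390 m/s = 27.39 km/s.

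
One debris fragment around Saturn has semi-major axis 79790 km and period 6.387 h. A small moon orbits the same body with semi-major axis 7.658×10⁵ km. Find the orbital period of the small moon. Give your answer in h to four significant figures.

T₂ ≈ 189.9 h

Kepler's third law: T² ∝ a³, so T₂ = T₁ (a₂/a₁)^(3/2).
a₂/a₁ = 9.598, (a₂/a₁)^(3/2) = 29.73.
T₂ = 6.387 × 29.73 = 189.9 h.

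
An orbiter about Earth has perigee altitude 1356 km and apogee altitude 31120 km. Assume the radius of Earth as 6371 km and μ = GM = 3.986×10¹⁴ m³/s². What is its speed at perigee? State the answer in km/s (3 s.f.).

r_p = 6371 + 1356 = 7727.0 km = 7.7270×10⁶ m.
r_a = 6371 + 31120 = 37491 km = 3.7491×10⁷ m.
Semi-major axis a = (r_p + r_a)/2 = 22609 km = 2.261×10⁷ m.
Vis-viva: v² = μ(2/r − 1/a) = 3.986×10¹⁴ × (2.588×10⁻⁷ − 4.423×10⁻⁸) = 8.554×10⁷ m²/s².
v = 9249 m/s = 9.249 km/s.

v ≈ 9.25 km/s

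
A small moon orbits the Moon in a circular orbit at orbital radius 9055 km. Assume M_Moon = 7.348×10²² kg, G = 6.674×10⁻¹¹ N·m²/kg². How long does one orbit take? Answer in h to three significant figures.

μ = GM = 6.674×10⁻¹¹ × 7.348×10²² = 4.904×10¹² m³/s².
r = 9055 km = 9.055×10⁶ m.
Kepler's third law: T = 2π√(r³/μ) = 2π√((9.055×10⁶)³ / 4.904×10¹²).
r³/μ = 1.514×10⁸ s², so T = 2π × 1.230×10⁴ = 7.731×10⁴ s.
Converting: 7.731×10⁴ s ÷ 3600 = 21.47 h.

T ≈ 21.5 h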